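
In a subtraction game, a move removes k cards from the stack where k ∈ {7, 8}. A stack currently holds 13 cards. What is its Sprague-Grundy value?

Compute g(0), g(1), … for moves {7, 8}:
k:     0  1  2  3  4  5  6  7  8  9 10 11 12 13
g(k):  0  0  0  0  0  0  0  1  1  1  1  1  1  1
So g(13) = 1.

1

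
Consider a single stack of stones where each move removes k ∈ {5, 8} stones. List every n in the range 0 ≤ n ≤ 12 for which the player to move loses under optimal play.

0, 1, 2, 3, 4

Build the Grundy sequence with g(k) = mex{g(k−s) : s ∈ {5, 8}, s ≤ k}:
g(0) = mex{} = 0
g(1) = mex{} = 0
g(2) = mex{} = 0
g(3) = mex{} = 0
g(4) = mex{} = 0
g(5) = mex{0} = 1
g(6) = mex{0} = 1
g(7) = mex{0} = 1
g(8) = mex{0} = 1
g(9) = mex{0} = 1
g(10) = mex{0,1} = 2
g(11) = mex{0,1} = 2
g(12) = mex{0,1} = 2
The P-positions (g = 0) in 0..12 are 0, 1, 2, 3, 4.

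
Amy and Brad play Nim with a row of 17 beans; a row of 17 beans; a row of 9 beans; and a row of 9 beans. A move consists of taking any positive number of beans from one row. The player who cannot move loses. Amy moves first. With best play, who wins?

Brad wins

Compute the nim-sum pairwise:
17 ⊕ 17 = 0
0 ⊕ 9 = 9
9 ⊕ 9 = 0
The nim-sum is 0, so this is a P-position: the player to move is in a losing position under optimal play; Amy is about to move from it and so loses — Brad wins.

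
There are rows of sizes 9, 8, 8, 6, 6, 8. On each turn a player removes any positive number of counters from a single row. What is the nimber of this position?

1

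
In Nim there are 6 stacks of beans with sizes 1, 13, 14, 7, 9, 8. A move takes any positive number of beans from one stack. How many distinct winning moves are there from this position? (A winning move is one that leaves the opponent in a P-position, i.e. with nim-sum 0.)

3

Nim-sum: 1 ^ 13 ^ 14 ^ 7 ^ 9 ^ 8 = 4.
The overall nim-sum is X = 4. A stack of size p has a winning move iff p XOR X < p (reduce it to p XOR X).
  1: 1 XOR 4 = 5 ≥ 1 — no move.
  13: 13 XOR 4 = 9 < 13 — winning move (to 9).
  14: 14 XOR 4 = 10 < 14 — winning move (to 10).
  7: 7 XOR 4 = 3 < 7 — winning move (to 3).
  9: 9 XOR 4 = 13 ≥ 9 — no move.
  8: 8 XOR 4 = 12 ≥ 8 — no move.
That gives 3 winning moves.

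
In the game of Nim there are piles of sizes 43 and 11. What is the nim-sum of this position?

32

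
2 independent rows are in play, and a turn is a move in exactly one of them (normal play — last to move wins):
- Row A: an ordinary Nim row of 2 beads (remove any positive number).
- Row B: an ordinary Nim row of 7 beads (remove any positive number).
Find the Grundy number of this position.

5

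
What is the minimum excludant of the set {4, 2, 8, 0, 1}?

The values 0, 1, 2 are all present; 3 is the first non-negative integer missing from the set.

3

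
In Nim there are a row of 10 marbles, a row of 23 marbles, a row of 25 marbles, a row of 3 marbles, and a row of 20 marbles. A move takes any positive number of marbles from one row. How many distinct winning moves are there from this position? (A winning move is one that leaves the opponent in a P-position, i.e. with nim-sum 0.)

Nim-sum: 10 ⊕ 23 ⊕ 25 ⊕ 3 ⊕ 20 = 19.
The overall nim-sum is X = 19. A row of size p has a winning move iff p XOR X < p (reduce it to p XOR X).
  10: 10 XOR 19 = 25 ≥ 10 — no move.
  23: 23 XOR 19 = 4 < 23 — winning move (to 4).
  25: 25 XOR 19 = 10 < 25 — winning move (to 10).
  3: 3 XOR 19 = 16 ≥ 3 — no move.
  20: 20 XOR 19 = 7 < 20 — winning move (to 7).
That gives 3 winning moves.

3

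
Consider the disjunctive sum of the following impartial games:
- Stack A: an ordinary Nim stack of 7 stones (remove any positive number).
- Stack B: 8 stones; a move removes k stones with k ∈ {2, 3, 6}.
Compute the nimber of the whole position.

5

Stack A is a plain Nim stack of size 7, so its Grundy value is 7.
Grundy values for stack B (subtraction set {2, 3, 6}):
k:     0  1  2  3  4  5  6  7  8
g(k):  0  0  1  1  2  0  3  1  2
So g(8) = 2.
By the Sprague-Grundy theorem, the Grundy value of a sum of independent games is the XOR of the component values.
Combined value = 7 ⊕ 2 = 5.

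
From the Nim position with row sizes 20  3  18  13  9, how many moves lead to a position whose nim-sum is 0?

3

Compute the nim-sum pairwise:
20 ^ 3 = 23
23 ^ 18 = 5
5 ^ 13 = 8
8 ^ 9 = 1
The overall nim-sum is X = 1. A row of size p has a winning move iff p XOR X < p (reduce it to p XOR X).
  20: 20 XOR 1 = 21 ≥ 20 — no move.
  3: 3 XOR 1 = 2 < 3 — winning move (to 2).
  18: 18 XOR 1 = 19 ≥ 18 — no move.
  13: 13 XOR 1 = 12 < 13 — winning move (to 12).
  9: 9 XOR 1 = 8 < 9 — winning move (to 8).
That gives 3 winning moves.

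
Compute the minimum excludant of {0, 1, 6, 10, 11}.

2

The values 0, 1 are all present; 2 is the first non-negative integer missing from the set.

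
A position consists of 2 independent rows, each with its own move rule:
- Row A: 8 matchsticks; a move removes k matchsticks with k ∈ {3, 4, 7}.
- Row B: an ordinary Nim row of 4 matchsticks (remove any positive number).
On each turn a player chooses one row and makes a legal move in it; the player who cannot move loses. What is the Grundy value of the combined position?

Grundy values for row A (subtraction set {3, 4, 7}):
g(0) = mex{} = 0
g(1) = mex{} = 0
g(2) = mex{} = 0
g(3) = mex{0} = 1
g(4) = mex{0} = 1
g(5) = mex{0} = 1
g(6) = mex{0,1} = 2
g(7) = mex{0,1} = 2
g(8) = mex{0,1} = 2
So g(8) = 2.
Row B is a plain Nim row of size 4, so its Grundy value is 4.
By the Sprague-Grundy theorem, the Grundy value of a sum of independent games is the XOR of the component values.
Combined value = 2 ⊕ 4 = 6.

6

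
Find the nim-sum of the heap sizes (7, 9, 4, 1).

Nim-sum: 7 ^ 9 ^ 4 ^ 1 = 11.

11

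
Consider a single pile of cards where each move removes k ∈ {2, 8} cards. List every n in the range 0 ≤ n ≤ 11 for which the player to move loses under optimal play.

0, 1, 4, 5, 10, 11

Compute g(0), g(1), … for moves {2, 8}:
g(0) = mex{} = 0
g(1) = mex{} = 0
g(2) = mex{0} = 1
g(3) = mex{0} = 1
g(4) = mex{1} = 0
g(5) = mex{1} = 0
g(6) = mex{0} = 1
g(7) = mex{0} = 1
g(8) = mex{0,1} = 2
g(9) = mex{0,1} = 2
g(10) = mex{1,2} = 0
g(11) = mex{1,2} = 0
The P-positions (g = 0) in 0..11 are 0, 1, 4, 5, 10, 11.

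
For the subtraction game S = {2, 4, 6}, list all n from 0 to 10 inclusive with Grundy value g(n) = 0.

0, 1, 8, 9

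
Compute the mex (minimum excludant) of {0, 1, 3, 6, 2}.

4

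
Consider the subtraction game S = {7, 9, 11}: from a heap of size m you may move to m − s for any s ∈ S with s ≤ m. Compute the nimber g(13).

1

Build the Grundy sequence with g(k) = mex{g(k−s) : s ∈ {7, 9, 11}, s ≤ k}:
g(0) = mex{} = 0
g(1) = mex{} = 0
g(2) = mex{} = 0
g(3) = mex{} = 0
g(4) = mex{} = 0
g(5) = mex{} = 0
g(6) = mex{} = 0
g(7) = mex{0} = 1
g(8) = mex{0} = 1
g(9) = mex{0} = 1
g(10) = mex{0} = 1
g(11) = mex{0} = 1
g(12) = mex{0} = 1
g(13) = mex{0} = 1
So g(13) = 1.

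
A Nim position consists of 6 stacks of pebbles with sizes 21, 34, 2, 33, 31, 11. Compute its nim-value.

In binary:
  010101  (21)
  100010  (34)
  000010  (2)
  100001  (33)
  011111  (31)
  001011  (11)
  ------
  000000  (0)

0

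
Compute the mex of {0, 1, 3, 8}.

The values 0, 1 are all present; 2 is the first non-negative integer missing from the set.

2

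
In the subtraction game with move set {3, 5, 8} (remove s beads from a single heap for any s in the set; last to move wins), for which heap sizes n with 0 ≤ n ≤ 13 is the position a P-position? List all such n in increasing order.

Build the Grundy sequence with g(k) = mex{g(k−s) : s ∈ {3, 5, 8}, s ≤ k}:
k:     0  1  2  3  4  5  6  7  8  9 10 11 12 13
g(k):  0  0  0  1  1  1  2  2  2  3  3  0  0  0
The P-positions (g = 0) in 0..13 are 0, 1, 2, 11, 12, 13.

0, 1, 2, 11, 12, 13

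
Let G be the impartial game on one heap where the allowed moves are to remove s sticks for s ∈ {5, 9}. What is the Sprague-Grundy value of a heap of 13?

2

Build the Grundy sequence with g(k) = mex{g(k−s) : s ∈ {5, 9}, s ≤ k}:
g(0) = mex{} = 0
g(1) = mex{} = 0
g(2) = mex{} = 0
g(3) = mex{} = 0
g(4) = mex{} = 0
g(5) = mex{0} = 1
g(6) = mex{0} = 1
g(7) = mex{0} = 1
g(8) = mex{0} = 1
g(9) = mex{0} = 1
g(10) = mex{0,1} = 2
g(11) = mex{0,1} = 2
g(12) = mex{0,1} = 2
g(13) = mex{0,1} = 2
So g(13) = 2.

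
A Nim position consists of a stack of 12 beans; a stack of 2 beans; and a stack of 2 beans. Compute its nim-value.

12

Compute the nim-sum pairwise:
12 ⊕ 2 = 14
14 ⊕ 2 = 12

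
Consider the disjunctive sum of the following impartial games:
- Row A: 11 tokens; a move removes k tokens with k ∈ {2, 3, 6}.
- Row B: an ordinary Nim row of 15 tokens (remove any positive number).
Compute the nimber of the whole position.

Build the Grundy sequence for row A with g(k) = mex{g(k−s) : s ∈ {2, 3, 6}, s ≤ k}:
g(0) = mex{} = 0
g(1) = mex{} = 0
g(2) = mex{0} = 1
g(3) = mex{0} = 1
g(4) = mex{0,1} = 2
g(5) = mex{1} = 0
g(6) = mex{0,1,2} = 3
g(7) = mex{0,2} = 1
g(8) = mex{0,1,3} = 2
g(9) = mex{1,3} = 0
g(10) = mex{1,2} = 0
g(11) = mex{0,2} = 1
So g(11) = 1.
Row B is a plain Nim row of size 15, so its Grundy value is 15.
The value of a disjunctive sum is the nim-sum of the parts.
Combined value = 1 XOR 15 = 14.

14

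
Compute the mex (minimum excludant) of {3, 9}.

0 is not in the set, so the mex is 0.

0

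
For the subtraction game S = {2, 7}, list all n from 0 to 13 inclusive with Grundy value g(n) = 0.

0, 1, 4, 5, 9, 10, 13

Build the Grundy sequence with g(k) = mex{g(k−s) : s ∈ {2, 7}, s ≤ k}:
k:     0  1  2  3  4  5  6  7  8  9 10 11 12 13
g(k):  0  0  1  1  0  0  1  1  2  0  0  1  1  0
The P-positions (g = 0) in 0..13 are 0, 1, 4, 5, 9, 10, 13.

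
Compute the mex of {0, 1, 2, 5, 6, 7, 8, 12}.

3

The values 0, 1, 2 are all present; 3 is the first non-negative integer missing from the set.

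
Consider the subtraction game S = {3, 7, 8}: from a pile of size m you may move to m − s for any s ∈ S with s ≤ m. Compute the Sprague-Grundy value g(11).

0

Grundy values for subtraction set {3, 7, 8}:
k:     0  1  2  3  4  5  6  7  8  9 10 11
g(k):  0  0  0  1  1  1  0  2  2  1  3  0
So g(11) = 0.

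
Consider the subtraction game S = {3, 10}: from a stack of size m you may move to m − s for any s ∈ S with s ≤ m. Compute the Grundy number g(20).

Compute g(0), g(1), … for moves {3, 10}:
k:     0  1  2  3  4  5  6  7  8  9 10 11 12 13 14 15 16 17 18 19 20
g(k):  0  0  0  1  1  1  0  0  0  1  1  1  2  0  0  0  1  1  1  0  0
So g(20) = 0.

0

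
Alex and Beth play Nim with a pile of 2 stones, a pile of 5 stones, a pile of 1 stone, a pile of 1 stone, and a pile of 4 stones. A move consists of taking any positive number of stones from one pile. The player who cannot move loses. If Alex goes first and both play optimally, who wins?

Nim-sum: 2 XOR 5 XOR 1 XOR 1 XOR 4 = 3.
The nim-sum is 3 ≠ 0, so this is an N-position: the player to move can win; Alex has a winning move.

Alex wins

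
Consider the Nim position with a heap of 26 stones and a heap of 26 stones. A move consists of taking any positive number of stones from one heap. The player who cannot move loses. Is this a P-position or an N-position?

P-position

Bitwise XOR of the heap sizes:
  11010  (26)
  11010  (26)
  -----
  00000  (0)
The nim-sum is 0, so this is a P-position: the player to move is in a losing position under optimal play.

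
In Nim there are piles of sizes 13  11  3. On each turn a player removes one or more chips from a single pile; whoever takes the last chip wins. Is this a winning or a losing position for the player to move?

In binary:
  1101  (13)
  1011  (11)
  0011  (3)
  ----
  0101  (5)
The nim-sum is 5 ≠ 0, so this is an N-position: the player to move can win.

Winning position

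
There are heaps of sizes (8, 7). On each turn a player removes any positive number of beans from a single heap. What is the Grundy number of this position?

Nim-sum: 8 ^ 7 = 15.

15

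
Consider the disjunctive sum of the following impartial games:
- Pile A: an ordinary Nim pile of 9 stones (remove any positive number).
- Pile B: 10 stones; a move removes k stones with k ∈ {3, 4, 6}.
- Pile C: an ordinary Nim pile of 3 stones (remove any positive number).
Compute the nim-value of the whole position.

10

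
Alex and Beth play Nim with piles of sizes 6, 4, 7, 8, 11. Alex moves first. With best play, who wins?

Alex wins

Nim-sum: 6 ⊕ 4 ⊕ 7 ⊕ 8 ⊕ 11 = 6.
The nim-sum is 6 ≠ 0, so this is an N-position: the player to move can win; Alex has a winning move.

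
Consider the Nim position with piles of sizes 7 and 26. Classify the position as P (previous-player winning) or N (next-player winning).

Nim-sum: 7 ^ 26 = 29.
The nim-sum is 29 ≠ 0, so this is an N-position: the player to move can win.

N-position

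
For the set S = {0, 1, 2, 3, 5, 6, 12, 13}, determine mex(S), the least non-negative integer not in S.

4

The values 0, 1, 2, 3 are all present; 4 is the first non-negative integer missing from the set.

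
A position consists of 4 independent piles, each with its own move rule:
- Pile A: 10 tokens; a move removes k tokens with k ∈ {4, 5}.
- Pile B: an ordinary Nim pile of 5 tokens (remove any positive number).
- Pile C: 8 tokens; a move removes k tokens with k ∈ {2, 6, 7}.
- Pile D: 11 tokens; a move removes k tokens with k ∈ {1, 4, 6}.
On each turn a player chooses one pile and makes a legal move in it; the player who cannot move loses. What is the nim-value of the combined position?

6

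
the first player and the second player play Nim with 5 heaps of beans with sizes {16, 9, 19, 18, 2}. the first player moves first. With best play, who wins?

the first player wins

Compute the nim-sum pairwise:
16 XOR 9 = 25
25 XOR 19 = 10
10 XOR 18 = 24
24 XOR 2 = 26
The nim-sum is 26 ≠ 0, so this is an N-position: the player to move can win; the first player has a winning move.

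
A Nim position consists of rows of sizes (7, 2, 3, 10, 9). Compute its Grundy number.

5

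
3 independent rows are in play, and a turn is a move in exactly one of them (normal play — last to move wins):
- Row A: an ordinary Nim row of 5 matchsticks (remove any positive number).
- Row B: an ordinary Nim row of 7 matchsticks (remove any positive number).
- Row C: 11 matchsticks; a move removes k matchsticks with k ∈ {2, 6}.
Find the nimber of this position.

3

Row A is a plain Nim row of size 5, so its Grundy value is 5.
Row B is a plain Nim row of size 7, so its Grundy value is 7.
For row C, compute g(0), g(1), … with moves {2, 6}:
k:     0  1  2  3  4  5  6  7  8  9 10 11
g(k):  0  0  1  1  0  0  1  1  0  0  1  1
So g(11) = 1.
The value of a disjunctive sum is the nim-sum of the parts.
Combined value = 5 XOR 7 XOR 1 = 3.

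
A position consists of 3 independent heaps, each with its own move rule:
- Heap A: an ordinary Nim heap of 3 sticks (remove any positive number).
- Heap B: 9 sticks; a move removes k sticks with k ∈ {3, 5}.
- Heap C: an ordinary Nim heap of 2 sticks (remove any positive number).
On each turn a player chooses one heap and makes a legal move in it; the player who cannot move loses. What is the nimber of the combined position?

Heap A is a plain Nim heap of size 3, so its Grundy value is 3.
For heap B, compute g(0), g(1), … with moves {3, 5}:
g(0) = mex{} = 0
g(1) = mex{} = 0
g(2) = mex{} = 0
g(3) = mex{0} = 1
g(4) = mex{0} = 1
g(5) = mex{0} = 1
g(6) = mex{0,1} = 2
g(7) = mex{0,1} = 2
g(8) = mex{1} = 0
g(9) = mex{1,2} = 0
So g(9) = 0.
Heap C is a plain Nim heap of size 2, so its Grundy value is 2.
By the Sprague-Grundy theorem, the Grundy value of a sum of independent games is the XOR of the component values.
Combined value = 3 ⊕ 0 ⊕ 2 = 1.

1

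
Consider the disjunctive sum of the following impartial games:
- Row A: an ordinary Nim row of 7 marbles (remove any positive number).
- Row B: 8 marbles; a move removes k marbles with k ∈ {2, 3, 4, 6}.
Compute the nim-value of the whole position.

7

Row A is a plain Nim row of size 7, so its Grundy value is 7.
Build the Grundy sequence for row B with g(k) = mex{g(k−s) : s ∈ {2, 3, 4, 6}, s ≤ k}:
k:     0  1  2  3  4  5  6  7  8
g(k):  0  0  1  1  2  2  3  3  0
So g(8) = 0.
By the Sprague-Grundy theorem, the Grundy value of a sum of independent games is the XOR of the component values.
Combined value = 7 XOR 0 = 7.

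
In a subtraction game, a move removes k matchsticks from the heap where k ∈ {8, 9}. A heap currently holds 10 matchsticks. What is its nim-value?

1

Build the Grundy sequence with g(k) = mex{g(k−s) : s ∈ {8, 9}, s ≤ k}:
k:     0  1  2  3  4  5  6  7  8  9 10
g(k):  0  0  0  0  0  0  0  0  1  1  1
So g(10) = 1.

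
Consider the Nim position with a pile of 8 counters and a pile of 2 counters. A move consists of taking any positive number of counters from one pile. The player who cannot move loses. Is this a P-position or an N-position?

Compute the nim-sum pairwise:
8 XOR 2 = 10
The nim-sum is 10 ≠ 0, so this is an N-position: the player to move can win.

N-position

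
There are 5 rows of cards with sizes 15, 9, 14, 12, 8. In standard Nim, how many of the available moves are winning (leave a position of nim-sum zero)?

5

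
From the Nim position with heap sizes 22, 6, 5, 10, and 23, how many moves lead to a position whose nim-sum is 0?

Compute the nim-sum pairwise:
22 XOR 6 = 16
16 XOR 5 = 21
21 XOR 10 = 31
31 XOR 23 = 8
The overall nim-sum is X = 8. A heap of size p has a winning move iff p XOR X < p (reduce it to p XOR X).
  22: 22 XOR 8 = 30 ≥ 22 — no move.
  6: 6 XOR 8 = 14 ≥ 6 — no move.
  5: 5 XOR 8 = 13 ≥ 5 — no move.
  10: 10 XOR 8 = 2 < 10 — winning move (to 2).
  23: 23 XOR 8 = 31 ≥ 23 — no move.
That gives 1 winning move.

1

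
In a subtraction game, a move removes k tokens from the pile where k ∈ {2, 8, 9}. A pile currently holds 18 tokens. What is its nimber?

1

Grundy values for subtraction set {2, 8, 9}:
k:     0  1  2  3  4  5  6  7  8  9 10 11 12 13 14 15 16 17 18
g(k):  0  0  1  1  0  0  1  1  2  2  3  0  2  1  3  0  0  1  1
So g(18) = 1.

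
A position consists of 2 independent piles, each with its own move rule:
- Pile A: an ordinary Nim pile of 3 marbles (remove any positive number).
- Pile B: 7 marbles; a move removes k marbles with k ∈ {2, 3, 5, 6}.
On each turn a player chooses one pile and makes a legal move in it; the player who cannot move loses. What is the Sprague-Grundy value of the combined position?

Pile A is a plain Nim pile of size 3, so its Grundy value is 3.
Grundy values for pile B (subtraction set {2, 3, 5, 6}):
k:     0  1  2  3  4  5  6  7
g(k):  0  0  1  1  2  2  3  3
So g(7) = 3.
The value of a disjunctive sum is the nim-sum of the parts.
Combined value = 3 XOR 3 = 0.

0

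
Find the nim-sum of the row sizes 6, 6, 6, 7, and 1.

0

Nim-sum: 6 ^ 6 ^ 6 ^ 7 ^ 1 = 0.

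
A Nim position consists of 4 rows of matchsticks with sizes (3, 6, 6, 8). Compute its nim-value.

Compute the nim-sum pairwise:
3 ^ 6 = 5
5 ^ 6 = 3
3 ^ 8 = 11

11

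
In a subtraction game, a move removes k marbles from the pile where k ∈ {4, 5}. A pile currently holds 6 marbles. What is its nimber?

Grundy values for subtraction set {4, 5}:
g(0) = mex{} = 0
g(1) = mex{} = 0
g(2) = mex{} = 0
g(3) = mex{} = 0
g(4) = mex{0} = 1
g(5) = mex{0} = 1
g(6) = mex{0} = 1
So g(6) = 1.

1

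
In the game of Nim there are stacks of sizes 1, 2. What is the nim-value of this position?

3

Compute the nim-sum pairwise:
1 ⊕ 2 = 3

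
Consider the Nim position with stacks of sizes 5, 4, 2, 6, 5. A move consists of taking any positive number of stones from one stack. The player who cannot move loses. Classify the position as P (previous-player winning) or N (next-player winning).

Nim-sum: 5 XOR 4 XOR 2 XOR 6 XOR 5 = 0.
The nim-sum is 0, so this is a P-position: the player to move is in a losing position under optimal play.

P-position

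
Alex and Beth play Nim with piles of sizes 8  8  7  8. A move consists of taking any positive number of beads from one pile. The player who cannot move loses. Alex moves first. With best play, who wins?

Alex wins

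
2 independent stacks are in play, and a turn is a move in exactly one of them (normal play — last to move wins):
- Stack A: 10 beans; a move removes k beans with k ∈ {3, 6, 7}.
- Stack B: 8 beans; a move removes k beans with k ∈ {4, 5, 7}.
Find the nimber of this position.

Build the Grundy sequence for stack A with g(k) = mex{g(k−s) : s ∈ {3, 6, 7}, s ≤ k}:
k:     0  1  2  3  4  5  6  7  8  9 10
g(k):  0  0  0  1  1  1  2  2  2  3  0
So g(10) = 0.
Build the Grundy sequence for stack B with g(k) = mex{g(k−s) : s ∈ {4, 5, 7}, s ≤ k}:
k:     0  1  2  3  4  5  6  7  8
g(k):  0  0  0  0  1  1  1  1  2
So g(8) = 2.
By the Sprague-Grundy theorem, the Grundy value of a sum of independent games is the XOR of the component values.
Combined value = 0 XOR 2 = 2.

2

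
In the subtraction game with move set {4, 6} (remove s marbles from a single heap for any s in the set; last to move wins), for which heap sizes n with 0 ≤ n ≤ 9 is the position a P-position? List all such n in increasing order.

0, 1, 2, 3

Compute g(0), g(1), … for moves {4, 6}:
k:     0  1  2  3  4  5  6  7  8  9
g(k):  0  0  0  0  1  1  1  1  2  2
The P-positions (g = 0) in 0..9 are 0, 1, 2, 3.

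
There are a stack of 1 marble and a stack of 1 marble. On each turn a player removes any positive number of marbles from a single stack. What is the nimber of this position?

0

Write each in binary and XOR column by column:
  1  (1)
  1  (1)
  -
  0  (0)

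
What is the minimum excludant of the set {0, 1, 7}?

The values 0, 1 are all present; 2 is the first non-negative integer missing from the set.

2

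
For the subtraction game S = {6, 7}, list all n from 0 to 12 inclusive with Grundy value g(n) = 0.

0, 1, 2, 3, 4, 5

Build the Grundy sequence with g(k) = mex{g(k−s) : s ∈ {6, 7}, s ≤ k}:
g(0) = mex{} = 0
g(1) = mex{} = 0
g(2) = mex{} = 0
g(3) = mex{} = 0
g(4) = mex{} = 0
g(5) = mex{} = 0
g(6) = mex{0} = 1
g(7) = mex{0} = 1
g(8) = mex{0} = 1
g(9) = mex{0} = 1
g(10) = mex{0} = 1
g(11) = mex{0} = 1
g(12) = mex{0,1} = 2
The P-positions (g = 0) in 0..12 are 0, 1, 2, 3, 4, 5.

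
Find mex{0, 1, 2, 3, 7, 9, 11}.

4

The values 0, 1, 2, 3 are all present; 4 is the first non-negative integer missing from the set.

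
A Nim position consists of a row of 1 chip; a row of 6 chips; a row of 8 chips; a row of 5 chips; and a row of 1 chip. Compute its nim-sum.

In binary:
  0001  (1)
  0110  (6)
  1000  (8)
  0101  (5)
  0001  (1)
  ----
  1011  (11)

11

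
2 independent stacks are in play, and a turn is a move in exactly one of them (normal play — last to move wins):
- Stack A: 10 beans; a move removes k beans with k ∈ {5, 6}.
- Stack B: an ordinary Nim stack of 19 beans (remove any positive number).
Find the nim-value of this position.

17

Grundy values for stack A (subtraction set {5, 6}):
g(0) = mex{} = 0
g(1) = mex{} = 0
g(2) = mex{} = 0
g(3) = mex{} = 0
g(4) = mex{} = 0
g(5) = mex{0} = 1
g(6) = mex{0} = 1
g(7) = mex{0} = 1
g(8) = mex{0} = 1
g(9) = mex{0} = 1
g(10) = mex{0,1} = 2
So g(10) = 2.
Stack B is a plain Nim stack of size 19, so its Grundy value is 19.
The value of a disjunctive sum is the nim-sum of the parts.
Combined value = 2 XOR 19 = 17.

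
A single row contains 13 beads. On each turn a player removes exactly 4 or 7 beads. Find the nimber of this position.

0

Build the Grundy sequence with g(k) = mex{g(k−s) : s ∈ {4, 7}, s ≤ k}:
g(0) = mex{} = 0
g(1) = mex{} = 0
g(2) = mex{} = 0
g(3) = mex{} = 0
g(4) = mex{0} = 1
g(5) = mex{0} = 1
g(6) = mex{0} = 1
g(7) = mex{0} = 1
g(8) = mex{0,1} = 2
g(9) = mex{0,1} = 2
g(10) = mex{0,1} = 2
g(11) = mex{1} = 0
g(12) = mex{1,2} = 0
g(13) = mex{1,2} = 0
So g(13) = 0.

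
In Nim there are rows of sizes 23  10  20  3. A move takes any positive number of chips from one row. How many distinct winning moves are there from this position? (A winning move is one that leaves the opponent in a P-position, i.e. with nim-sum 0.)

1

Nim-sum: 23 ⊕ 10 ⊕ 20 ⊕ 3 = 10.
The overall nim-sum is X = 10. A row of size p has a winning move iff p XOR X < p (reduce it to p XOR X).
  23: 23 XOR 10 = 29 ≥ 23 — no move.
  10: 10 XOR 10 = 0 < 10 — winning move (to 0).
  20: 20 XOR 10 = 30 ≥ 20 — no move.
  3: 3 XOR 10 = 9 ≥ 3 — no move.
That gives 1 winning move.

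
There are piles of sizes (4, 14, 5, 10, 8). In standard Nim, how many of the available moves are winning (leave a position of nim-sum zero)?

3

Nim-sum: 4 ^ 14 ^ 5 ^ 10 ^ 8 = 13.
The overall nim-sum is X = 13. A pile of size p has a winning move iff p XOR X < p (reduce it to p XOR X).
  4: 4 XOR 13 = 9 ≥ 4 — no move.
  14: 14 XOR 13 = 3 < 14 — winning move (to 3).
  5: 5 XOR 13 = 8 ≥ 5 — no move.
  10: 10 XOR 13 = 7 < 10 — winning move (to 7).
  8: 8 XOR 13 = 5 < 8 — winning move (to 5).
That gives 3 winning moves.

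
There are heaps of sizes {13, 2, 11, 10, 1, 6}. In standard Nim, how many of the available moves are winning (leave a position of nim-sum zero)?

Compute the nim-sum pairwise:
13 XOR 2 = 15
15 XOR 11 = 4
4 XOR 10 = 14
14 XOR 1 = 15
15 XOR 6 = 9
The overall nim-sum is X = 9. A heap of size p has a winning move iff p XOR X < p (reduce it to p XOR X).
  13: 13 XOR 9 = 4 < 13 — winning move (to 4).
  2: 2 XOR 9 = 11 ≥ 2 — no move.
  11: 11 XOR 9 = 2 < 11 — winning move (to 2).
  10: 10 XOR 9 = 3 < 10 — winning move (to 3).
  1: 1 XOR 9 = 8 ≥ 1 — no move.
  6: 6 XOR 9 = 15 ≥ 6 — no move.
That gives 3 winning moves.

3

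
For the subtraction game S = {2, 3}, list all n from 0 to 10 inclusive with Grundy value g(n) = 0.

Build the Grundy sequence with g(k) = mex{g(k−s) : s ∈ {2, 3}, s ≤ k}:
k:     0  1  2  3  4  5  6  7  8  9 10
g(k):  0  0  1  1  2  0  0  1  1  2  0
The P-positions (g = 0) in 0..10 are 0, 1, 5, 6, 10.

0, 1, 5, 6, 10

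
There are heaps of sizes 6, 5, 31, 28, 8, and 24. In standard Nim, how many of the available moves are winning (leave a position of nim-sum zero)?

In binary:
  00110  (6)
  00101  (5)
  11111  (31)
  11100  (28)
  01000  (8)
  11000  (24)
  -----
  10000  (16)
The overall nim-sum is X = 16. A heap of size p has a winning move iff p XOR X < p (reduce it to p XOR X).
  6: 6 XOR 16 = 22 ≥ 6 — no move.
  5: 5 XOR 16 = 21 ≥ 5 — no move.
  31: 31 XOR 16 = 15 < 31 — winning move (to 15).
  28: 28 XOR 16 = 12 < 28 — winning move (to 12).
  8: 8 XOR 16 = 24 ≥ 8 — no move.
  24: 24 XOR 16 = 8 < 24 — winning move (to 8).
That gives 3 winning moves.

3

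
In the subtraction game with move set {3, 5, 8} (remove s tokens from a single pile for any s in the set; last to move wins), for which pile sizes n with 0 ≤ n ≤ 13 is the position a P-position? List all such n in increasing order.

Build the Grundy sequence with g(k) = mex{g(k−s) : s ∈ {3, 5, 8}, s ≤ k}:
k:     0  1  2  3  4  5  6  7  8  9 10 11 12 13
g(k):  0  0  0  1  1  1  2  2  2  3  3  0  0  0
The P-positions (g = 0) in 0..13 are 0, 1, 2, 11, 12, 13.

0, 1, 2, 11, 12, 13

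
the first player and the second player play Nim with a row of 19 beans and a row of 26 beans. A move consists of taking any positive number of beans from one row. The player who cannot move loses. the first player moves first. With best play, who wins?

the first player wins

Compute the nim-sum pairwise:
19 XOR 26 = 9
The nim-sum is 9 ≠ 0, so this is an N-position: the player to move can win; the first player has a winning move.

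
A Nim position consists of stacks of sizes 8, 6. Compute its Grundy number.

14

Compute the nim-sum pairwise:
8 ⊕ 6 = 14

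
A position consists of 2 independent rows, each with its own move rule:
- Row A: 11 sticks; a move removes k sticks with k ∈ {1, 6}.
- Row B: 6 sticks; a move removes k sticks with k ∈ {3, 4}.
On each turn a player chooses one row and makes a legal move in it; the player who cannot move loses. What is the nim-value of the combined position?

2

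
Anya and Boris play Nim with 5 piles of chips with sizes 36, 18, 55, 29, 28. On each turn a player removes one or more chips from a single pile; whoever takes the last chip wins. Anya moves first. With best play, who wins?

Compute the nim-sum pairwise:
36 XOR 18 = 54
54 XOR 55 = 1
1 XOR 29 = 28
28 XOR 28 = 0
The nim-sum is 0, so this is a P-position: the player to move is in a losing position under optimal play; Anya is about to move from it and so loses — Boris wins.

Boris wins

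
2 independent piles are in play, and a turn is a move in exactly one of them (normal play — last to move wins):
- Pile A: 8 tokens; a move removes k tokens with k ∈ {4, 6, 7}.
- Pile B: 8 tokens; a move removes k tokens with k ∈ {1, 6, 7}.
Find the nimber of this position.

0

Build the Grundy sequence for pile A with g(k) = mex{g(k−s) : s ∈ {4, 6, 7}, s ≤ k}:
g(0) = mex{} = 0
g(1) = mex{} = 0
g(2) = mex{} = 0
g(3) = mex{} = 0
g(4) = mex{0} = 1
g(5) = mex{0} = 1
g(6) = mex{0} = 1
g(7) = mex{0} = 1
g(8) = mex{0,1} = 2
So g(8) = 2.
Grundy values for pile B (subtraction set {1, 6, 7}):
k:     0  1  2  3  4  5  6  7  8
g(k):  0  1  0  1  0  1  2  3  2
So g(8) = 2.
By the Sprague-Grundy theorem, the Grundy value of a sum of independent games is the XOR of the component values.
Combined value = 2 XOR 2 = 0.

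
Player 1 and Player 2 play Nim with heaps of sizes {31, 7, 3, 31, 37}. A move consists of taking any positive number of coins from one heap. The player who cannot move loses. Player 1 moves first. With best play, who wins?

Nim-sum: 31 XOR 7 XOR 3 XOR 31 XOR 37 = 33.
The nim-sum is 33 ≠ 0, so this is an N-position: the player to move can win; Player 1 has a winning move.

Player 1 wins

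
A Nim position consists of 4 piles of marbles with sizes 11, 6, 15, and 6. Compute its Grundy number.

Nim-sum: 11 ⊕ 6 ⊕ 15 ⊕ 6 = 4.

4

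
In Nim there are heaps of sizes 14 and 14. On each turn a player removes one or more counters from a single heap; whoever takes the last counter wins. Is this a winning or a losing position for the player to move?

Compute the nim-sum pairwise:
14 ^ 14 = 0
The nim-sum is 0, so this is a P-position: the player to move is in a losing position under optimal play.

Losing position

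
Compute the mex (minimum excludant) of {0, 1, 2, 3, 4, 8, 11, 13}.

The values 0, 1, 2, 3, 4 are all present; 5 is the first non-negative integer missing from the set.

5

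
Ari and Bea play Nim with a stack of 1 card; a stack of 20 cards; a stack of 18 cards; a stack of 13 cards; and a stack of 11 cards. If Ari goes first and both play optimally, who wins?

Compute the nim-sum pairwise:
1 XOR 20 = 21
21 XOR 18 = 7
7 XOR 13 = 10
10 XOR 11 = 1
The nim-sum is 1 ≠ 0, so this is an N-position: the player to move can win; Ari has a winning move.

Ari wins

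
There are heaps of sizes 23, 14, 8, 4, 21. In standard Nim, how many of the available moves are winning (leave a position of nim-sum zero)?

Compute the nim-sum pairwise:
23 XOR 14 = 25
25 XOR 8 = 17
17 XOR 4 = 21
21 XOR 21 = 0
The nim-sum is already 0, so every move leaves a nonzero nim-sum — there are no winning moves.

0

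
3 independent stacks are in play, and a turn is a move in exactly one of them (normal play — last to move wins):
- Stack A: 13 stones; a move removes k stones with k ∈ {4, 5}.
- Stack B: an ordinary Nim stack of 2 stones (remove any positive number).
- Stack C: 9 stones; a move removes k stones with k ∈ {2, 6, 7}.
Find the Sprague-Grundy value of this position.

For stack A, compute g(0), g(1), … with moves {4, 5}:
g(0) = mex{} = 0
g(1) = mex{} = 0
g(2) = mex{} = 0
g(3) = mex{} = 0
g(4) = mex{0} = 1
g(5) = mex{0} = 1
g(6) = mex{0} = 1
g(7) = mex{0} = 1
g(8) = mex{0,1} = 2
g(9) = mex{1} = 0
g(10) = mex{1} = 0
g(11) = mex{1} = 0
g(12) = mex{1,2} = 0
g(13) = mex{0,2} = 1
So g(13) = 1.
Stack B is a plain Nim stack of size 2, so its Grundy value is 2.
Build the Grundy sequence for stack C with g(k) = mex{g(k−s) : s ∈ {2, 6, 7}, s ≤ k}:
k:     0  1  2  3  4  5  6  7  8  9
g(k):  0  0  1  1  0  0  1  1  2  0
So g(9) = 0.
By the Sprague-Grundy theorem, the Grundy value of a sum of independent games is the XOR of the component values.
Combined value = 1 XOR 2 XOR 0 = 3.

3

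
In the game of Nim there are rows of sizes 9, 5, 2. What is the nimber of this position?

Nim-sum: 9 ⊕ 5 ⊕ 2 = 14.

14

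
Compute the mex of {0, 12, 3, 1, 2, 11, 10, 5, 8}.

The values 0, 1, 2, 3 are all present; 4 is the first non-negative integer missing from the set.

4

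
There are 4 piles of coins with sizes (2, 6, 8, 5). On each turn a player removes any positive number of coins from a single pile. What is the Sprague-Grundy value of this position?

Nim-sum: 2 XOR 6 XOR 8 XOR 5 = 9.

9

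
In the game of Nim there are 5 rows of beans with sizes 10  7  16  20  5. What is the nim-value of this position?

Write each in binary and XOR column by column:
  01010  (10)
  00111  (7)
  10000  (16)
  10100  (20)
  00101  (5)
  -----
  01100  (12)

12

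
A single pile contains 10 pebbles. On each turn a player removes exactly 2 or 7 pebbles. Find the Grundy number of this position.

0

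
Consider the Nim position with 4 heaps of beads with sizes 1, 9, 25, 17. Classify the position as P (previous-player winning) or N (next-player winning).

P-position

Nim-sum: 1 ^ 9 ^ 25 ^ 17 = 0.
The nim-sum is 0, so this is a P-position: the player to move is in a losing position under optimal play.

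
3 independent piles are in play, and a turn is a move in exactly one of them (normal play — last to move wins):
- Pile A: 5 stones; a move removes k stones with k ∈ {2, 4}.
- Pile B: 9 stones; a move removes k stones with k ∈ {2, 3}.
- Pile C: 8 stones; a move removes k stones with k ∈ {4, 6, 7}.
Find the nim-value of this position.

Build the Grundy sequence for pile A with g(k) = mex{g(k−s) : s ∈ {2, 4}, s ≤ k}:
k:     0  1  2  3  4  5
g(k):  0  0  1  1  2  2
So g(5) = 2.
Build the Grundy sequence for pile B with g(k) = mex{g(k−s) : s ∈ {2, 3}, s ≤ k}:
k:     0  1  2  3  4  5  6  7  8  9
g(k):  0  0  1  1  2  0  0  1  1  2
So g(9) = 2.
For pile C, compute g(0), g(1), … with moves {4, 6, 7}:
g(0) = mex{} = 0
g(1) = mex{} = 0
g(2) = mex{} = 0
g(3) = mex{} = 0
g(4) = mex{0} = 1
g(5) = mex{0} = 1
g(6) = mex{0} = 1
g(7) = mex{0} = 1
g(8) = mex{0,1} = 2
So g(8) = 2.
The value of a disjunctive sum is the nim-sum of the parts.
Combined value = 2 XOR 2 XOR 2 = 2.

2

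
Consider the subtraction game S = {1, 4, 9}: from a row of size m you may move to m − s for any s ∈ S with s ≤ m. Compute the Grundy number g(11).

Compute g(0), g(1), … for moves {1, 4, 9}:
g(0) = mex{} = 0
g(1) = mex{0} = 1
g(2) = mex{1} = 0
g(3) = mex{0} = 1
g(4) = mex{0,1} = 2
g(5) = mex{1,2} = 0
g(6) = mex{0} = 1
g(7) = mex{1} = 0
g(8) = mex{0,2} = 1
g(9) = mex{0,1} = 2
g(10) = mex{1,2} = 0
g(11) = mex{0} = 1
So g(11) = 1.

1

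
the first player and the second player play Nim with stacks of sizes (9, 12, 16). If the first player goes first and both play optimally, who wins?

the first player wins

Compute the nim-sum pairwise:
9 XOR 12 = 5
5 XOR 16 = 21
The nim-sum is 21 ≠ 0, so this is an N-position: the player to move can win; the first player has a winning move.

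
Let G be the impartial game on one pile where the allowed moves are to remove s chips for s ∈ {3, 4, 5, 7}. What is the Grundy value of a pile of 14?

Build the Grundy sequence with g(k) = mex{g(k−s) : s ∈ {3, 4, 5, 7}, s ≤ k}:
k:     0  1  2  3  4  5  6  7  8  9 10 11 12 13 14
g(k):  0  0  0  1  1  1  2  2  2  3  0  0  0  1  1
So g(14) = 1.

1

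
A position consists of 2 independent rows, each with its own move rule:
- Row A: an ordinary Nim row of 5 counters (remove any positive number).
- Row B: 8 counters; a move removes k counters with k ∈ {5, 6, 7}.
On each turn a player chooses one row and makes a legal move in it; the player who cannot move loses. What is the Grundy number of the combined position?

4

Row A is a plain Nim row of size 5, so its Grundy value is 5.
Grundy values for row B (subtraction set {5, 6, 7}):
g(0) = mex{} = 0
g(1) = mex{} = 0
g(2) = mex{} = 0
g(3) = mex{} = 0
g(4) = mex{} = 0
g(5) = mex{0} = 1
g(6) = mex{0} = 1
g(7) = mex{0} = 1
g(8) = mex{0} = 1
So g(8) = 1.
By the Sprague-Grundy theorem, the Grundy value of a sum of independent games is the XOR of the component values.
Combined value = 5 ⊕ 1 = 4.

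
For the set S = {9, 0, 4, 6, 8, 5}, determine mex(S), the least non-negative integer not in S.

1

0 is in the set but 1 is not, so the mex is 1.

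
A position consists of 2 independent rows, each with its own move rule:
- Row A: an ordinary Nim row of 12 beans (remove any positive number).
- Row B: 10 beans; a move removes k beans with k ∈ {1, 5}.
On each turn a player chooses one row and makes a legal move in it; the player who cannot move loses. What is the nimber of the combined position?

12

Row A is a plain Nim row of size 12, so its Grundy value is 12.
Grundy values for row B (subtraction set {1, 5}):
g(0) = mex{} = 0
g(1) = mex{0} = 1
g(2) = mex{1} = 0
g(3) = mex{0} = 1
g(4) = mex{1} = 0
g(5) = mex{0} = 1
g(6) = mex{1} = 0
g(7) = mex{0} = 1
g(8) = mex{1} = 0
g(9) = mex{0} = 1
g(10) = mex{1} = 0
So g(10) = 0.
The value of a disjunctive sum is the nim-sum of the parts.
Combined value = 12 XOR 0 = 12.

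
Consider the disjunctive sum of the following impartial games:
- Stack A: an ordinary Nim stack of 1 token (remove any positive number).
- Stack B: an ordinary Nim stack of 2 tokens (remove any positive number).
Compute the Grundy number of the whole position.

Stack A is a plain Nim stack of size 1, so its Grundy value is 1.
Stack B is a plain Nim stack of size 2, so its Grundy value is 2.
The value of a disjunctive sum is the nim-sum of the parts.
Combined value = 1 ⊕ 2 = 3.

3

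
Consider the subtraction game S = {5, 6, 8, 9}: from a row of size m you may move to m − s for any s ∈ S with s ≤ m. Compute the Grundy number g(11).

2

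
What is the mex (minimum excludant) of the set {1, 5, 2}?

0 is not in the set, so the mex is 0.

0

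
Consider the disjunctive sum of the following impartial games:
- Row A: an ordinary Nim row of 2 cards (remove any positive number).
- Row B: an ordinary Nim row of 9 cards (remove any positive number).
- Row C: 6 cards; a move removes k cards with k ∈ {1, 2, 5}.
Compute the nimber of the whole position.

Row A is a plain Nim row of size 2, so its Grundy value is 2.
Row B is a plain Nim row of size 9, so its Grundy value is 9.
For row C, compute g(0), g(1), … with moves {1, 2, 5}:
k:     0  1  2  3  4  5  6
g(k):  0  1  2  0  1  2  0
So g(6) = 0.
By the Sprague-Grundy theorem, the Grundy value of a sum of independent games is the XOR of the component values.
Combined value = 2 ⊕ 9 ⊕ 0 = 11.

11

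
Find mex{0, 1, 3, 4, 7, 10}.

2

The values 0, 1 are all present; 2 is the first non-negative integer missing from the set.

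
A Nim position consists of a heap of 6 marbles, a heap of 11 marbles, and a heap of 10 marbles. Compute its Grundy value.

7

Compute the nim-sum pairwise:
6 ⊕ 11 = 13
13 ⊕ 10 = 7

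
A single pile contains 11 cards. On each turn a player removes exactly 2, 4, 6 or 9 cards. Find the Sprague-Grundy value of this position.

0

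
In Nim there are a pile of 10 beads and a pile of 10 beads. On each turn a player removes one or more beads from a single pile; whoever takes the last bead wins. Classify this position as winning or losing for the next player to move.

Losing position

Compute the nim-sum pairwise:
10 ⊕ 10 = 0
The nim-sum is 0, so this is a P-position: the player to move is in a losing position under optimal play.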